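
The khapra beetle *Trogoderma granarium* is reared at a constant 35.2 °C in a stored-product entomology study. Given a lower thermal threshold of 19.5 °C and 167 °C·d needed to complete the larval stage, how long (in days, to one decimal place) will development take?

10.6 days

Daily accumulation = 35.2 − 19.5 = 15.7 DD/day.
Duration = 167 / 15.7 = 10.637 ≈ 10.6 days.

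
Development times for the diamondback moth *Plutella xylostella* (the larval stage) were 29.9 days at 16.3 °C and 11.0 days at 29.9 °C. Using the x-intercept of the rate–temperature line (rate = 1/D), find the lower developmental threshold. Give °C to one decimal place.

8.4 °C

Under the model K = D·(T − T_b), so D₁·(T₁ − T_b) = D₂·(T₂ − T_b).
29.9·(16.3 − T_b) = 11.0·(29.9 − T_b)
T_b = (29.9·16.3 − 11.0·29.9) / (29.9 − 11.0) = 158.47 / 18.9 = 8.385 °C ≈ 8.4 °C.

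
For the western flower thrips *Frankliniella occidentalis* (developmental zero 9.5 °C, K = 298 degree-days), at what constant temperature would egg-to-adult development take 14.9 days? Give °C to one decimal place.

Required daily accumulation = 298 / 14.9 = 20.000 DD/day.
T = T_base + 20.000 = 9.5 + 20.000 = 29.500 ≈ 29.5 °C.

29.5 °C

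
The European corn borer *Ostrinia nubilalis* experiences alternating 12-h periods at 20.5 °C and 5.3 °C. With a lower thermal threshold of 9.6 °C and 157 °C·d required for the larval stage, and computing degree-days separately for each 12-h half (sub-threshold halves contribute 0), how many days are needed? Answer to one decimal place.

28.8 days

Day half: max(0, 20.5 − 9.6) × 0.5 = 10.9 × 0.5 = 5.45 DD.
Night half: max(0, 5.3 − 9.6) × 0.5 = 0.0 × 0.5 = 0.00 DD.
Per 24 h: 5.45 DD/day.
Duration = 157 / 5.45 = 28.807 ≈ 28.8 days.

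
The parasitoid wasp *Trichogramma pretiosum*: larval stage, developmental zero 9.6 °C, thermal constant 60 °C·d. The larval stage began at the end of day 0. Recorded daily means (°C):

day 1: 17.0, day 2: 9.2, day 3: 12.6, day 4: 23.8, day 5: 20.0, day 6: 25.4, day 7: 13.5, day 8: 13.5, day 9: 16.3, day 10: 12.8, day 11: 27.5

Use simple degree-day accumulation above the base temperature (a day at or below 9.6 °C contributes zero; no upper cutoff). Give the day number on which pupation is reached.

Daily DD above 9.6 °C: 7.4, 0.0, 3.0, 14.2, 10.4, 15.8, 3.9, 3.9, 6.7, 3.2, 17.9.
Cumulative: 7.4, 7.4, 10.4, 24.6, 35.0, 50.8, 54.7, 58.6, 65.3, 68.5, 86.4.
The total first reaches 60 DD on day 9.

day 9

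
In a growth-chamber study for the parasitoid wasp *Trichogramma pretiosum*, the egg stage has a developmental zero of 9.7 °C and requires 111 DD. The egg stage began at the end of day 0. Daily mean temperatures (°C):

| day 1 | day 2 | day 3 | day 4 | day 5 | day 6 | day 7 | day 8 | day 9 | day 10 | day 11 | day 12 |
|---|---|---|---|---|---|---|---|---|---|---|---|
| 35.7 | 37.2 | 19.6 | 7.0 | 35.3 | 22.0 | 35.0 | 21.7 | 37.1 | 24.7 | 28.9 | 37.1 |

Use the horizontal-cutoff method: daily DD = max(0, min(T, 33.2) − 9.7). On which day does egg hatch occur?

Daily DD above 9.7 °C (capped at 23.5): 23.5, 23.5, 9.9, 0.0, 23.5, 12.3, 23.5, 12.0, 23.5, 15.0, 19.2, 23.5.
Cumulative: 23.5, 47.0, 56.9, 56.9, 80.4, 92.7, 116.2, 128.2, 151.7, 166.7, 185.9, 209.4.
The total first reaches 111 DD on day 7.

day 7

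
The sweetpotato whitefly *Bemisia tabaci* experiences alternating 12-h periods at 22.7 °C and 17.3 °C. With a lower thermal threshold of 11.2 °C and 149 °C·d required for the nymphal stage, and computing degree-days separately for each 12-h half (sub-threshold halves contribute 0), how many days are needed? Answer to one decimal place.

Day half: max(0, 22.7 − 11.2) × 0.5 = 11.5 × 0.5 = 5.75 DD.
Night half: max(0, 17.3 − 11.2) × 0.5 = 6.1 × 0.5 = 3.05 DD.
Per 24 h: 8.80 DD/day.
Duration = 149 / 8.80 = 16.932 ≈ 16.9 days.

16.9 days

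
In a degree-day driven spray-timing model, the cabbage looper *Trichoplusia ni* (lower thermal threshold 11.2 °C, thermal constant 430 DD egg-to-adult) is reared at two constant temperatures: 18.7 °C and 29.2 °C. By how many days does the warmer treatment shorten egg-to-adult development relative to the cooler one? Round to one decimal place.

At 18.7 °C: 430 / (18.7 − 11.2) = 430 / 7.5 = 57.333 d.
At 29.2 °C: 430 / (29.2 − 11.2) = 430 / 18.0 = 23.889 d.
Difference = |57.333 − 23.889| = 33.444 ≈ 33.4 days.

33.4 days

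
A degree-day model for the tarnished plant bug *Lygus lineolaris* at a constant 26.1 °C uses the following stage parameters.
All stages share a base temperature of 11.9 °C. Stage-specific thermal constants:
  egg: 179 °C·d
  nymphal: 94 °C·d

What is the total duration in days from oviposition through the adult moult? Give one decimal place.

Daily accumulation at 26.1 °C = 26.1 − 11.9 = 14.2 DD/day.
Total K = 179 + 94 = 273 DD.
Total duration = 273 / 14.2 = 19.225 ≈ 19.2 days.

19.2 days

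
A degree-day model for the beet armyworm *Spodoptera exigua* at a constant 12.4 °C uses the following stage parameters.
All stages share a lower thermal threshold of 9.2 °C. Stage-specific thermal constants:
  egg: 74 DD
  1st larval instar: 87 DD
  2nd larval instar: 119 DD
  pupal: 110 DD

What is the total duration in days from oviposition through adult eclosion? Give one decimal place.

121.9 days

Daily accumulation at 12.4 °C = 12.4 − 9.2 = 3.2 DD/day.
Total K = 74 + 87 + 119 + 110 = 390 DD.
Total duration = 390 / 3.2 = 121.875 ≈ 121.9 days.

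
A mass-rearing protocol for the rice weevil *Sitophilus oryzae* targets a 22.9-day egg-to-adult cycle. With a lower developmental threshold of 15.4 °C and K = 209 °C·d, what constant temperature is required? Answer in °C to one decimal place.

24.5 °C

Required daily accumulation = 209 / 22.9 = 9.127 DD/day.
T = T_base + 9.127 = 15.4 + 9.127 = 24.527 ≈ 24.5 °C.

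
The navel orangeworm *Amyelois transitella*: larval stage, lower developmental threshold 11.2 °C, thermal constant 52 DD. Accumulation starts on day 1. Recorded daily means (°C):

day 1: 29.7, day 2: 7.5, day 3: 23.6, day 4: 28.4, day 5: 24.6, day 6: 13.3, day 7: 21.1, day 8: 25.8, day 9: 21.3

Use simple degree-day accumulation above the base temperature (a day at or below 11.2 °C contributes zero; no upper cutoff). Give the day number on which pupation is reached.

day 5

Daily DD above 11.2 °C: 18.5, 0.0, 12.4, 17.2, 13.4, 2.1, 9.9, 14.6, 10.1.
Cumulative: 18.5, 18.5, 30.9, 48.1, 61.5, 63.6, 73.5, 88.1, 98.2.
The total first reaches 52 DD on day 5.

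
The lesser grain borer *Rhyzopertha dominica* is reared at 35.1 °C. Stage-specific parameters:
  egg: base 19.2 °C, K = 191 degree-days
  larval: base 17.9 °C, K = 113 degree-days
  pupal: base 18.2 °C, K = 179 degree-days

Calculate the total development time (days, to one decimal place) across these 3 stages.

egg: 191 / (35.1 − 19.2) = 191 / 15.9 = 12.013 d.
larval: 113 / (35.1 − 17.9) = 113 / 17.2 = 6.570 d.
pupal: 179 / (35.1 − 18.2) = 179 / 16.9 = 10.592 d.
Sum = 29.174 ≈ 29.2 days.

29.2 days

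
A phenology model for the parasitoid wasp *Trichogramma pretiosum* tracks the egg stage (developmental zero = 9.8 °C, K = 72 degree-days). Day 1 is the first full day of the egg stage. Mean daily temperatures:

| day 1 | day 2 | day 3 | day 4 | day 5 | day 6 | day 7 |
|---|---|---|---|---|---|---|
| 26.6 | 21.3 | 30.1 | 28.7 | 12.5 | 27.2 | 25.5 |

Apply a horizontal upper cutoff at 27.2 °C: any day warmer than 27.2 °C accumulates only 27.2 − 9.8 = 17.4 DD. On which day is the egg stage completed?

Daily DD above 9.8 °C (capped at 17.4): 16.8, 11.5, 17.4, 17.4, 2.7, 17.4, 15.7.
Cumulative: 16.8, 28.3, 45.7, 63.1, 65.8, 83.2, 98.9.
The total first reaches 72 DD on day 6.

day 6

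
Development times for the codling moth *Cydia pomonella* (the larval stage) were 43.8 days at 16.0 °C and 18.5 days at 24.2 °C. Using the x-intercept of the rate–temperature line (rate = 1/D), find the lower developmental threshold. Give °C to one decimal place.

Under the model K = D·(T − T_b), so D₁·(T₁ − T_b) = D₂·(T₂ − T_b).
43.8·(16.0 − T_b) = 18.5·(24.2 − T_b)
T_b = (43.8·16.0 − 18.5·24.2) / (43.8 − 18.5) = 253.10 / 25.3 = 10.004 °C ≈ 10.0 °C.

10.0 °C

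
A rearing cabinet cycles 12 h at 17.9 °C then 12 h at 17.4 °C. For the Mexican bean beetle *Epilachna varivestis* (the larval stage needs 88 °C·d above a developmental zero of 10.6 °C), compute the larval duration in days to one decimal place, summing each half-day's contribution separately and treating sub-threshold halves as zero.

Day half: max(0, 17.9 − 10.6) × 0.5 = 7.3 × 0.5 = 3.65 DD.
Night half: max(0, 17.4 − 10.6) × 0.5 = 6.8 × 0.5 = 3.40 DD.
Per 24 h: 7.05 DD/day.
Duration = 88 / 7.05 = 12.482 ≈ 12.5 days.

12.5 days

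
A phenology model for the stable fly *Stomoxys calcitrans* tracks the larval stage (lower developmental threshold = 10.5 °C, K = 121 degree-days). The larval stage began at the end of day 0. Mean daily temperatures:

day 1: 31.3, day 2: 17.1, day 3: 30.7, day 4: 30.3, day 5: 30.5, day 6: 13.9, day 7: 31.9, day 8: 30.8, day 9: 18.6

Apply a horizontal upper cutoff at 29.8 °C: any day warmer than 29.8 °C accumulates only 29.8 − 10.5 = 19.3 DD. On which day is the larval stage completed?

day 8

Daily DD above 10.5 °C (capped at 19.3): 19.3, 6.6, 19.3, 19.3, 19.3, 3.4, 19.3, 19.3, 8.1.
Cumulative: 19.3, 25.9, 45.2, 64.5, 83.8, 87.2, 106.5, 125.8, 133.9.
The total first reaches 121 DD on day 8.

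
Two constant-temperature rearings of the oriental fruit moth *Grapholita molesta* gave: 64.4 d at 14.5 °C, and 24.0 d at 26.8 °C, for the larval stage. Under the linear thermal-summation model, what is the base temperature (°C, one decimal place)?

7.2 °C

Linear rate model ⇒ the product D·(T − T_b) is constant across temperatures.
64.4·(14.5 − T_b) = 24.0·(26.8 − T_b)
T_b = (64.4·14.5 − 24.0·26.8) / (64.4 − 24.0) = 290.60 / 40.4 = 7.193 °C ≈ 7.2 °C.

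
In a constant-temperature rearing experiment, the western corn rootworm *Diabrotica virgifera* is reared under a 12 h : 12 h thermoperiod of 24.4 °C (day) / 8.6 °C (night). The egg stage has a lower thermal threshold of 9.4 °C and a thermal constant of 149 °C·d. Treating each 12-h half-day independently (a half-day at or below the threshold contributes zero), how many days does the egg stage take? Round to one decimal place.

19.9 days

Day half: max(0, 24.4 − 9.4) × 0.5 = 15.0 × 0.5 = 7.50 DD.
Night half: max(0, 8.6 − 9.4) × 0.5 = 0.0 × 0.5 = 0.00 DD.
Per 24 h: 7.50 DD/day.
Duration = 149 / 7.50 = 19.867 ≈ 19.9 days.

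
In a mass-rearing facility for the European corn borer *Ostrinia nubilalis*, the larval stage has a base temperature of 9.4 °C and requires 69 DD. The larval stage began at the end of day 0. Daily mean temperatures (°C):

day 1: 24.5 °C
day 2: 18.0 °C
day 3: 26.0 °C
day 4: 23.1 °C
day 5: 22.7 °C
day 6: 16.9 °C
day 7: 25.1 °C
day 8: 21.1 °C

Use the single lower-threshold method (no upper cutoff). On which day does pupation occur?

Daily DD above 9.4 °C: 15.1, 8.6, 16.6, 13.7, 13.3, 7.5, 15.7, 11.7.
Cumulative: 15.1, 23.7, 40.3, 54.0, 67.3, 74.8, 90.5, 102.2.
The total first reaches 69 DD on day 6.

day 6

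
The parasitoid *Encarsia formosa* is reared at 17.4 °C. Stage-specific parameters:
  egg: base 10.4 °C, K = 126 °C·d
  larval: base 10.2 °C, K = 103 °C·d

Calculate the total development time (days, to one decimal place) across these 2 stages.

egg: 126 / (17.4 − 10.4) = 126 / 7.0 = 18.000 d.
larval: 103 / (17.4 − 10.2) = 103 / 7.2 = 14.306 d.
Sum = 32.306 ≈ 32.3 days.

32.3 days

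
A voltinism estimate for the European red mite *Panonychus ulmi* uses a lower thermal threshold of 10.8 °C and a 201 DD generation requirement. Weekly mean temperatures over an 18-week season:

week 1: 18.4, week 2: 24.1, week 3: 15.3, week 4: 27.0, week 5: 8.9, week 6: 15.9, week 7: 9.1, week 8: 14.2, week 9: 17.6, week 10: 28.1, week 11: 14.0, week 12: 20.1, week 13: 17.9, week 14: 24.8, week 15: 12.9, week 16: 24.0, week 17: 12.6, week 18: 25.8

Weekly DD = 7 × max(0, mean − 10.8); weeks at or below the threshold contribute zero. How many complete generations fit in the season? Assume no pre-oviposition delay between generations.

Weekly DD (7 × max(0, T̄ − 10.8)): 53.2, 93.1, 31.5, 113.4, 0.0, 35.7, 0.0, 23.8, 47.6, 121.1, 22.4, 65.1, 49.7, 98.0, 14.7, 92.4, 12.6, 105.0.
Season total = 979.3 DD.
Complete generations = ⌊979.3 / 201⌋ = 4.

4 generations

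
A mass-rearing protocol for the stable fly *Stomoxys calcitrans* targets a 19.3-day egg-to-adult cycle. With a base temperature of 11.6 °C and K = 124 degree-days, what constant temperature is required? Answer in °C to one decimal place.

Required daily accumulation = 124 / 19.3 = 6.425 DD/day.
T = T_base + 6.425 = 11.6 + 6.425 = 18.025 ≈ 18.0 °C.

18.0 °C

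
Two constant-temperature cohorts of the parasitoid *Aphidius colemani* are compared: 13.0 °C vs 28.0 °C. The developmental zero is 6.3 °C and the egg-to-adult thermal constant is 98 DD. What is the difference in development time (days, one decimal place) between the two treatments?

10.1 days

At 13.0 °C: 98 / (13.0 − 6.3) = 98 / 6.7 = 14.627 d.
At 28.0 °C: 98 / (28.0 − 6.3) = 98 / 21.7 = 4.516 d.
Difference = |14.627 − 4.516| = 10.111 ≈ 10.1 days.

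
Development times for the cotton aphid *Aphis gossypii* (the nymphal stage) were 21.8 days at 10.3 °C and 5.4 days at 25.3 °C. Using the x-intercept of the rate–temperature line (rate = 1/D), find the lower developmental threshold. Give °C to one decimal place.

Linear rate model ⇒ the product D·(T − T_b) is constant across temperatures.
21.8·(10.3 − T_b) = 5.4·(25.3 − T_b)
T_b = (21.8·10.3 − 5.4·25.3) / (21.8 − 5.4) = 87.92 / 16.4 = 5.361 °C ≈ 5.4 °C.

5.4 °C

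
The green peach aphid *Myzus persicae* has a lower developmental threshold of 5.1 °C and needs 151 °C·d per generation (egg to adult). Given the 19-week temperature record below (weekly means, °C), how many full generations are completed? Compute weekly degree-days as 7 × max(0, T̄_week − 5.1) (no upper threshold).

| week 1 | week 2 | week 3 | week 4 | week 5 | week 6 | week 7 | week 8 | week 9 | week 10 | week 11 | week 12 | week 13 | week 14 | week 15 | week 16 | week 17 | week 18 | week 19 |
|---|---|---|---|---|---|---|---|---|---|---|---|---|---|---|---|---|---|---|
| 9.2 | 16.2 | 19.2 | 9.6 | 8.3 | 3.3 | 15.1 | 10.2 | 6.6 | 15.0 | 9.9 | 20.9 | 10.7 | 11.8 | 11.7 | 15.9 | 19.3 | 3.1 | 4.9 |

Weekly DD (7 × max(0, T̄ − 5.1)): 28.7, 77.7, 98.7, 31.5, 22.4, 0.0, 70.0, 35.7, 10.5, 69.3, 33.6, 110.6, 39.2, 46.9, 46.2, 75.6, 99.4, 0.0, 0.0.
Season total = 896.0 DD.
Complete generations = ⌊896.0 / 151⌋ = 5.

5 generations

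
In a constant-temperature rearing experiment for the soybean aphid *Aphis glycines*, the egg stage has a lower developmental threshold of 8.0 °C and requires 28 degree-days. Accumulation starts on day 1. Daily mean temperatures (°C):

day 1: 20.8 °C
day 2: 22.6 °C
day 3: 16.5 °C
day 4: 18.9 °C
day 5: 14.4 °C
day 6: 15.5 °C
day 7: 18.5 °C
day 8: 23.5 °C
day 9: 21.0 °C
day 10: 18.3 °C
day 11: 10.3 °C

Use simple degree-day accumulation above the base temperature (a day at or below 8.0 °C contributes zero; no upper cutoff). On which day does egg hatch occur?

day 3

Daily DD above 8.0 °C: 12.8, 14.6, 8.5, 10.9, 6.4, 7.5, 10.5, 15.5, 13.0, 10.3, 2.3.
Cumulative: 12.8, 27.4, 35.9, 46.8, 53.2, 60.7, 71.2, 86.7, 99.7, 110.0, 112.3.
The total first reaches 28 DD on day 3.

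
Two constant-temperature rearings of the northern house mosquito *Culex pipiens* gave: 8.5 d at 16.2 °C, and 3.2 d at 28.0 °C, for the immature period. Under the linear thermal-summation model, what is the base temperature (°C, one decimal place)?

Under the model K = D·(T − T_b), so D₁·(T₁ − T_b) = D₂·(T₂ − T_b).
8.5·(16.2 − T_b) = 3.2·(28.0 − T_b)
T_b = (8.5·16.2 − 3.2·28.0) / (8.5 − 3.2) = 48.10 / 5.3 = 9.075 °C ≈ 9.1 °C.

9.1 °C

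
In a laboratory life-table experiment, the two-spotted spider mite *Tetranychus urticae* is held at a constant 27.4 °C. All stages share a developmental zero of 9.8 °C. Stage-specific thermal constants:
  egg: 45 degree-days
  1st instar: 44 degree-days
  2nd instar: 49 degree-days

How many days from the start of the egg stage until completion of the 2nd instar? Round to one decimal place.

7.8 days

Daily accumulation at 27.4 °C = 27.4 − 9.8 = 17.6 DD/day.
Total K = 45 + 44 + 49 = 138 DD.
Total duration = 138 / 17.6 = 7.841 ≈ 7.8 days.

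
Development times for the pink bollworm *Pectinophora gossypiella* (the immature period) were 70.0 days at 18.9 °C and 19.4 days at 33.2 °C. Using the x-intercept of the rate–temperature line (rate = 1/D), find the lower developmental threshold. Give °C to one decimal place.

13.4 °C

Equal thermal constants: D₁(T₁ − T_b) = D₂(T₂ − T_b).
70.0·(18.9 − T_b) = 19.4·(33.2 − T_b)
T_b = (70.0·18.9 − 19.4·33.2) / (70.0 − 19.4) = 678.92 / 50.6 = 13.417 °C ≈ 13.4 °C.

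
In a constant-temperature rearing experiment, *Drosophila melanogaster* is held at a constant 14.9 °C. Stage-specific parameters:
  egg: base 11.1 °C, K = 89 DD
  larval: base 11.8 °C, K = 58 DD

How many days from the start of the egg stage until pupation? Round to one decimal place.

egg: 89 / (14.9 − 11.1) = 89 / 3.8 = 23.421 d.
larval: 58 / (14.9 − 11.8) = 58 / 3.1 = 18.710 d.
Sum = 42.131 ≈ 42.1 days.

42.1 days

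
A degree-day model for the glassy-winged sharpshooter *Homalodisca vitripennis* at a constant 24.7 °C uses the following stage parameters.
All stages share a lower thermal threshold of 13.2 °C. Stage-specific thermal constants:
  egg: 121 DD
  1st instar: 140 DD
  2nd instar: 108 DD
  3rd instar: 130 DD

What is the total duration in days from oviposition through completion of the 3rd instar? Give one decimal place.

43.4 days

Daily accumulation at 24.7 °C = 24.7 − 13.2 = 11.5 DD/day.
Total K = 121 + 140 + 108 + 130 = 499 DD.
Total duration = 499 / 11.5 = 43.391 ≈ 43.4 days.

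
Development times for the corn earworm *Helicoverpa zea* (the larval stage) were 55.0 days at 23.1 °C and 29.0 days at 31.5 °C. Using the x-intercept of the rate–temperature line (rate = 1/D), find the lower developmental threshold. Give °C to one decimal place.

Under the model K = D·(T − T_b), so D₁·(T₁ − T_b) = D₂·(T₂ − T_b).
55.0·(23.1 − T_b) = 29.0·(31.5 − T_b)
T_b = (55.0·23.1 − 29.0·31.5) / (55.0 − 29.0) = 357.00 / 26.0 = 13.731 °C ≈ 13.7 °C.

13.7 °C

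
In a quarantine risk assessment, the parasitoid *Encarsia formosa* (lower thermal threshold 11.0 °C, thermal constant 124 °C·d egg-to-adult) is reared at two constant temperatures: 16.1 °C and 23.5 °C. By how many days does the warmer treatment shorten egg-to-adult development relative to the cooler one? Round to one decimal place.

14.4 days

At 16.1 °C: 124 / (16.1 − 11.0) = 124 / 5.1 = 24.314 d.
At 23.5 °C: 124 / (23.5 − 11.0) = 124 / 12.5 = 9.920 d.
Difference = |24.314 − 9.920| = 14.394 ≈ 14.4 days.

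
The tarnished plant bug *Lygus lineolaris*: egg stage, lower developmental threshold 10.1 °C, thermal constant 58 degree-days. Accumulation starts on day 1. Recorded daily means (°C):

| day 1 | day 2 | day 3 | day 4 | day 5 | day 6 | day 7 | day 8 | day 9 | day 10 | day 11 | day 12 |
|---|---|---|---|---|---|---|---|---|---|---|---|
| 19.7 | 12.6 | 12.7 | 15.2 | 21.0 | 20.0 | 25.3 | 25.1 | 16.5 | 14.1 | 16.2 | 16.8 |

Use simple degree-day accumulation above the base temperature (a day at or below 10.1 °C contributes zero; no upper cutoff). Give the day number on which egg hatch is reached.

day 8

Daily DD above 10.1 °C: 9.6, 2.5, 2.6, 5.1, 10.9, 9.9, 15.2, 15.0, 6.4, 4.0, 6.1, 6.7.
Cumulative: 9.6, 12.1, 14.7, 19.8, 30.7, 40.6, 55.8, 70.8, 77.2, 81.2, 87.3, 94.0.
The total first reaches 58 DD on day 8.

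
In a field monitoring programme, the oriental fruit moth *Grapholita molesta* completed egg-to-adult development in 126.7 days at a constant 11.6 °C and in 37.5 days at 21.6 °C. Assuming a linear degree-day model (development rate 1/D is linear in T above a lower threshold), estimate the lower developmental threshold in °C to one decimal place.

Linear rate model ⇒ the product D·(T − T_b) is constant across temperatures.
126.7·(11.6 − T_b) = 37.5·(21.6 − T_b)
T_b = (126.7·11.6 − 37.5·21.6) / (126.7 − 37.5) = 659.72 / 89.2 = 7.396 °C ≈ 7.4 °C.

7.4 °C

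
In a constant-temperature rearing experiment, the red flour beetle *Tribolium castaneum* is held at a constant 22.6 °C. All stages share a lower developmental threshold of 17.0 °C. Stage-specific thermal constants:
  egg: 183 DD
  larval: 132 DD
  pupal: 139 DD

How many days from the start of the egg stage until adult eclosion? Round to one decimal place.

81.1 days

Daily accumulation at 22.6 °C = 22.6 − 17.0 = 5.6 DD/day.
Total K = 183 + 132 + 139 = 454 DD.
Total duration = 454 / 5.6 = 81.071 ≈ 81.1 days.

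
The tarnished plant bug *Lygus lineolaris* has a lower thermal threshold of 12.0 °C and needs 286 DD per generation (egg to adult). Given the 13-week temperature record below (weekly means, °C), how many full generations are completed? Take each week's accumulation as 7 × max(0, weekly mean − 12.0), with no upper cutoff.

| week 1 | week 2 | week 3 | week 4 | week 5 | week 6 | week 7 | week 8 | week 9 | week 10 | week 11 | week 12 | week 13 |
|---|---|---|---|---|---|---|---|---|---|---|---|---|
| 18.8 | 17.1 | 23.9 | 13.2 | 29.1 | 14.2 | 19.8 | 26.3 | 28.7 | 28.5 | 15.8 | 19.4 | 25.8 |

3 generations

Weekly DD (7 × max(0, T̄ − 12.0)): 47.6, 35.7, 83.3, 8.4, 119.7, 15.4, 54.6, 100.1, 116.9, 115.5, 26.6, 51.8, 96.6.
Season total = 872.2 DD.
Complete generations = ⌊872.2 / 286⌋ = 3.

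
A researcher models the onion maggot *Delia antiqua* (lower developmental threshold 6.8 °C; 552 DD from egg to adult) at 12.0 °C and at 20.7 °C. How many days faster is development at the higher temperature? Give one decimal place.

66.4 days

At 12.0 °C: 552 / (12.0 − 6.8) = 552 / 5.2 = 106.154 d.
At 20.7 °C: 552 / (20.7 − 6.8) = 552 / 13.9 = 39.712 d.
Difference = |106.154 − 39.712| = 66.442 ≈ 66.4 days.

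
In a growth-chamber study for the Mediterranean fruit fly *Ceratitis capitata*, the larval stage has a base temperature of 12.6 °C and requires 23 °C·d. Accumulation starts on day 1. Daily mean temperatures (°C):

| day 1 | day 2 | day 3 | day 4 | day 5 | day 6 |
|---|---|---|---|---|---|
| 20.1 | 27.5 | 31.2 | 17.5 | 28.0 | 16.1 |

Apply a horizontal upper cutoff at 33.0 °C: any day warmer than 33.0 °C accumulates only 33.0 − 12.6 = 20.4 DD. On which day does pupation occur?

Daily DD above 12.6 °C (capped at 20.4): 7.5, 14.9, 18.6, 4.9, 15.4, 3.5.
Cumulative: 7.5, 22.4, 41.0, 45.9, 61.3, 64.8.
The total first reaches 23 DD on day 3.

day 3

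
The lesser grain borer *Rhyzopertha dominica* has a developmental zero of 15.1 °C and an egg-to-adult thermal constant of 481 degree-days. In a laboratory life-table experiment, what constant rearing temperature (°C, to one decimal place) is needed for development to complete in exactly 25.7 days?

33.8 °C

Required daily accumulation = 481 / 25.7 = 18.716 DD/day.
T = T_base + 18.716 = 15.1 + 18.716 = 33.816 ≈ 33.8 °C.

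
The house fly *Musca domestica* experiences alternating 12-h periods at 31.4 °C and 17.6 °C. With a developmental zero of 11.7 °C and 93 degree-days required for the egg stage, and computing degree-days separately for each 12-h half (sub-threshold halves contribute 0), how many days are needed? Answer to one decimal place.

Day half: max(0, 31.4 − 11.7) × 0.5 = 19.7 × 0.5 = 9.85 DD.
Night half: max(0, 17.6 − 11.7) × 0.5 = 5.9 × 0.5 = 2.95 DD.
Per 24 h: 12.80 DD/day.
Duration = 93 / 12.80 = 7.266 ≈ 7.3 days.

7.3 days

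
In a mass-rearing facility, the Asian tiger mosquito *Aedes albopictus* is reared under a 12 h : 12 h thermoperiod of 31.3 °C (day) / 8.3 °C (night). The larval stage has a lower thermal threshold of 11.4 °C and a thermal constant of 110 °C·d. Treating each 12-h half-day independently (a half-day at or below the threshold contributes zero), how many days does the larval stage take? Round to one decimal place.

Day half: max(0, 31.3 − 11.4) × 0.5 = 19.9 × 0.5 = 9.95 DD.
Night half: max(0, 8.3 − 11.4) × 0.5 = 0.0 × 0.5 = 0.00 DD.
Per 24 h: 9.95 DD/day.
Duration = 110 / 9.95 = 11.055 ≈ 11.1 days.

11.1 days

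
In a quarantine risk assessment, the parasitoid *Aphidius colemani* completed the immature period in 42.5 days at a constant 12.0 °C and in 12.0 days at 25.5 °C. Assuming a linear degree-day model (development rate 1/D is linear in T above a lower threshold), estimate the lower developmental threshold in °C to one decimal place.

Under the model K = D·(T − T_b), so D₁·(T₁ − T_b) = D₂·(T₂ − T_b).
42.5·(12.0 − T_b) = 12.0·(25.5 − T_b)
T_b = (42.5·12.0 − 12.0·25.5) / (42.5 − 12.0) = 204.00 / 30.5 = 6.689 °C ≈ 6.7 °C.

6.7 °C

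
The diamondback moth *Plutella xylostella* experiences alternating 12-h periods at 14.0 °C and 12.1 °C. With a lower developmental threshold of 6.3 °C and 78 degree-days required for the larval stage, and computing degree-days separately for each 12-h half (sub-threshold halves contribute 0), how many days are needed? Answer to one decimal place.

Day half: max(0, 14.0 − 6.3) × 0.5 = 7.7 × 0.5 = 3.85 DD.
Night half: max(0, 12.1 − 6.3) × 0.5 = 5.8 × 0.5 = 2.90 DD.
Per 24 h: 6.75 DD/day.
Duration = 78 / 6.75 = 11.556 ≈ 11.6 days.

11.6 days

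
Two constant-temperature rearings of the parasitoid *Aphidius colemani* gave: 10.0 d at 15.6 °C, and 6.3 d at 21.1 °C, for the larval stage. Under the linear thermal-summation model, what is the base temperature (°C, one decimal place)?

Under the model K = D·(T − T_b), so D₁·(T₁ − T_b) = D₂·(T₂ − T_b).
10.0·(15.6 − T_b) = 6.3·(21.1 − T_b)
T_b = (10.0·15.6 − 6.3·21.1) / (10.0 − 6.3) = 23.07 / 3.7 = 6.235 °C ≈ 6.2 °C.

6.2 °C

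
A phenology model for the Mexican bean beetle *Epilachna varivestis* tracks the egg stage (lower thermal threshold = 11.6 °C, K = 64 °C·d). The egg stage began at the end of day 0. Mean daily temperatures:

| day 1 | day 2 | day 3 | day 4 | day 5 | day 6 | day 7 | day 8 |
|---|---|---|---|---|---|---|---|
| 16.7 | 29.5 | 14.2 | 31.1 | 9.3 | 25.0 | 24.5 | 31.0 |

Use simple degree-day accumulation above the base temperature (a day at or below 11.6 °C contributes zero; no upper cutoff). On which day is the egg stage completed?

day 7

Daily DD above 11.6 °C: 5.1, 17.9, 2.6, 19.5, 0.0, 13.4, 12.9, 19.4.
Cumulative: 5.1, 23.0, 25.6, 45.1, 45.1, 58.5, 71.4, 90.8.
The total first reaches 64 DD on day 7.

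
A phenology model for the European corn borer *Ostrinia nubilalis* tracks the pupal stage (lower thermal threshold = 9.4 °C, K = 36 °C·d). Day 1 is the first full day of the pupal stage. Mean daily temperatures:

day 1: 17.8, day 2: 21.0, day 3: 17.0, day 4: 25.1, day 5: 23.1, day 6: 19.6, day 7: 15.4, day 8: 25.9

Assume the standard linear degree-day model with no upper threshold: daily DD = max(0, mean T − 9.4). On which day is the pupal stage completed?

Daily DD above 9.4 °C: 8.4, 11.6, 7.6, 15.7, 13.7, 10.2, 6.0, 16.5.
Cumulative: 8.4, 20.0, 27.6, 43.3, 57.0, 67.2, 73.2, 89.7.
The total first reaches 36 DD on day 4.

day 4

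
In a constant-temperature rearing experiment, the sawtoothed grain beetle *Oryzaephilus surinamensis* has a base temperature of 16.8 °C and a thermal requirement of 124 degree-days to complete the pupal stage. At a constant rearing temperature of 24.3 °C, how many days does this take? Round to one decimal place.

Daily accumulation = 24.3 − 16.8 = 7.5 DD/day.
Duration = 124 / 7.5 = 16.533 ≈ 16.5 days.

16.5 days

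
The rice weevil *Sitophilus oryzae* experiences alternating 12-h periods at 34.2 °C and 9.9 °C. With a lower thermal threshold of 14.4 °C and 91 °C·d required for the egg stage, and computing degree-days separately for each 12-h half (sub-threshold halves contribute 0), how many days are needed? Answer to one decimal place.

Day half: max(0, 34.2 − 14.4) × 0.5 = 19.8 × 0.5 = 9.90 DD.
Night half: max(0, 9.9 − 14.4) × 0.5 = 0.0 × 0.5 = 0.00 DD.
Per 24 h: 9.90 DD/day.
Duration = 91 / 9.90 = 9.192 ≈ 9.2 days.

9.2 days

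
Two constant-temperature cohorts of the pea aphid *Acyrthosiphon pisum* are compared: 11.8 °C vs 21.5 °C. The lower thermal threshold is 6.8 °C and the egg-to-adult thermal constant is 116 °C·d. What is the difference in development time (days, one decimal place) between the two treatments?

At 11.8 °C: 116 / (11.8 − 6.8) = 116 / 5.0 = 23.200 d.
At 21.5 °C: 116 / (21.5 − 6.8) = 116 / 14.7 = 7.891 d.
Difference = |23.200 − 7.891| = 15.309 ≈ 15.3 days.

15.3 days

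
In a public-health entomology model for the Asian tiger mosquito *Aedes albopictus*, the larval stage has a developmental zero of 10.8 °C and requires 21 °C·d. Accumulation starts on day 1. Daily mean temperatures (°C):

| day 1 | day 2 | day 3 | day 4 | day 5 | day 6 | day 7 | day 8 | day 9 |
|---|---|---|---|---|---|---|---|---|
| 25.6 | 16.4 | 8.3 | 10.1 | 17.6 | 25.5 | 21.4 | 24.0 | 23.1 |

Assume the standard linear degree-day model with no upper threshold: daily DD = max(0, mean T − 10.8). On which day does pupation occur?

Daily DD above 10.8 °C: 14.8, 5.6, 0.0, 0.0, 6.8, 14.7, 10.6, 13.2, 12.3.
Cumulative: 14.8, 20.4, 20.4, 20.4, 27.2, 41.9, 52.5, 65.7, 78.0.
The total first reaches 21 DD on day 5.

day 5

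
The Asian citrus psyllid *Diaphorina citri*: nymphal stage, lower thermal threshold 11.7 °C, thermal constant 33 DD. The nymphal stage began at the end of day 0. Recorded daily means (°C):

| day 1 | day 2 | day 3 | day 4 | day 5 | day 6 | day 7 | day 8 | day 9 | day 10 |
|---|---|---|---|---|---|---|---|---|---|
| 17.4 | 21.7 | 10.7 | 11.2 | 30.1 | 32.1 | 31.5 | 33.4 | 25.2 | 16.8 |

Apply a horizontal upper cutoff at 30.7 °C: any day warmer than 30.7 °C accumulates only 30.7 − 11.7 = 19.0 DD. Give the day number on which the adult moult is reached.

day 5

Daily DD above 11.7 °C (capped at 19.0): 5.7, 10.0, 0.0, 0.0, 18.4, 19.0, 19.0, 19.0, 13.5, 5.1.
Cumulative: 5.7, 15.7, 15.7, 15.7, 34.1, 53.1, 72.1, 91.1, 104.6, 109.7.
The total first reaches 33 DD on day 5.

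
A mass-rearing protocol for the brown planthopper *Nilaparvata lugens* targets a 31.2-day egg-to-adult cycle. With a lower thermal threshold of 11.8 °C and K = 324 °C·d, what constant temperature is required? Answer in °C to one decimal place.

Required daily accumulation = 324 / 31.2 = 10.385 DD/day.
T = T_base + 10.385 = 11.8 + 10.385 = 22.185 ≈ 22.2 °C.

22.2 °C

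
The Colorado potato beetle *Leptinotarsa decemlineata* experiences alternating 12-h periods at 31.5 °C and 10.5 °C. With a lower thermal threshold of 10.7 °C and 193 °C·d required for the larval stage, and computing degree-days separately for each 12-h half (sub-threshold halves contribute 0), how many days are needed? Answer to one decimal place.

18.6 days

Day half: max(0, 31.5 − 10.7) × 0.5 = 20.8 × 0.5 = 10.40 DD.
Night half: max(0, 10.5 − 10.7) × 0.5 = 0.0 × 0.5 = 0.00 DD.
Per 24 h: 10.40 DD/day.
Duration = 193 / 10.40 = 18.558 ≈ 18.6 days.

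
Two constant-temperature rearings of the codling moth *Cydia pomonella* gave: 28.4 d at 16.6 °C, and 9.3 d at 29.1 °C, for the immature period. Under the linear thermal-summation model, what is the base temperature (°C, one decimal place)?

10.5 °C

Equal thermal constants: D₁(T₁ − T_b) = D₂(T₂ − T_b).
28.4·(16.6 − T_b) = 9.3·(29.1 − T_b)
T_b = (28.4·16.6 − 9.3·29.1) / (28.4 − 9.3) = 200.81 / 19.1 = 10.514 °C ≈ 10.5 °C.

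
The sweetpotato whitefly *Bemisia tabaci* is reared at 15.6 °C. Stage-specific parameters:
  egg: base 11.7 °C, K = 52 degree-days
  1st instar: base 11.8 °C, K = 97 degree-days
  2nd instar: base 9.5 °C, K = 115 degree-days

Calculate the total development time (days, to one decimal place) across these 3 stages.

egg: 52 / (15.6 − 11.7) = 52 / 3.9 = 13.333 d.
1st instar: 97 / (15.6 − 11.8) = 97 / 3.8 = 25.526 d.
2nd instar: 115 / (15.6 − 9.5) = 115 / 6.1 = 18.852 d.
Sum = 57.712 ≈ 57.7 days.

57.7 days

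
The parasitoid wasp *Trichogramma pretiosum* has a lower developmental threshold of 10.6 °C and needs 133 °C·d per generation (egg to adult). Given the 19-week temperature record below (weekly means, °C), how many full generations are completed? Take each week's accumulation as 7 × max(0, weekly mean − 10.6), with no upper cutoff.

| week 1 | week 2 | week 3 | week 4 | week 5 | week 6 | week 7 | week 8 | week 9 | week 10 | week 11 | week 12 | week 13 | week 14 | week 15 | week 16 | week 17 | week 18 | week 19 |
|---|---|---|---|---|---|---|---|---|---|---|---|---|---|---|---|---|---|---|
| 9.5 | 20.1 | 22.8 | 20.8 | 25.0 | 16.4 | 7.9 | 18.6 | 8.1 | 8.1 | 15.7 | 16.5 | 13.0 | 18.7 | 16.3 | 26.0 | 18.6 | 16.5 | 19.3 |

6 generations

Weekly DD (7 × max(0, T̄ − 10.6)): 0.0, 66.5, 85.4, 71.4, 100.8, 40.6, 0.0, 56.0, 0.0, 0.0, 35.7, 41.3, 16.8, 56.7, 39.9, 107.8, 56.0, 41.3, 60.9.
Season total = 877.1 DD.
Complete generations = ⌊877.1 / 133⌋ = 6.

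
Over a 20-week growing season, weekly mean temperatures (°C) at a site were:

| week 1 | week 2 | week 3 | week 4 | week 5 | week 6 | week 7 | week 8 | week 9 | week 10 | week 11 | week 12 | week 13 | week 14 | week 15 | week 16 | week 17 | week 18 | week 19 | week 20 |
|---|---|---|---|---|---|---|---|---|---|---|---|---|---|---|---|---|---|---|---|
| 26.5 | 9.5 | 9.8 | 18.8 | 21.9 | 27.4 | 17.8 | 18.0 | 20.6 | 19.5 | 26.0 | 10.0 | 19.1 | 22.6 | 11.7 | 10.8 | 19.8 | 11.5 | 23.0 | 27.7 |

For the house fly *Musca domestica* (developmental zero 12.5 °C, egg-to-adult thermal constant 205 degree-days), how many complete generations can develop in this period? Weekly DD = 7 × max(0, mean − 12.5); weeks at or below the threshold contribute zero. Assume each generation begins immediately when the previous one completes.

4 generations

Weekly DD (7 × max(0, T̄ − 12.5)): 98.0, 0.0, 0.0, 44.1, 65.8, 104.3, 37.1, 38.5, 56.7, 49.0, 94.5, 0.0, 46.2, 70.7, 0.0, 0.0, 51.1, 0.0, 73.5, 106.4.
Season total = 935.9 DD.
Complete generations = ⌊935.9 / 205⌋ = 4.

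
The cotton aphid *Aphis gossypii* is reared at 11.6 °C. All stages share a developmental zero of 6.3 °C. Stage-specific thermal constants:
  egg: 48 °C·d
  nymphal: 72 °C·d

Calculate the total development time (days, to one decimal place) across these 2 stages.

22.6 days

Daily accumulation at 11.6 °C = 11.6 − 6.3 = 5.3 DD/day.
Total K = 48 + 72 = 120 DD.
Total duration = 120 / 5.3 = 22.642 ≈ 22.6 days.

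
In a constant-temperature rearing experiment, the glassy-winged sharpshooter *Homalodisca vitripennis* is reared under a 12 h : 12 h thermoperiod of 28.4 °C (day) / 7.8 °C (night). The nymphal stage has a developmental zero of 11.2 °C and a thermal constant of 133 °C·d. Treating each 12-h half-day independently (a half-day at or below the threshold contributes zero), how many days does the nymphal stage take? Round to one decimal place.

15.5 days

Day half: max(0, 28.4 − 11.2) × 0.5 = 17.2 × 0.5 = 8.60 DD.
Night half: max(0, 7.8 − 11.2) × 0.5 = 0.0 × 0.5 = 0.00 DD.
Per 24 h: 8.60 DD/day.
Duration = 133 / 8.60 = 15.465 ≈ 15.5 days.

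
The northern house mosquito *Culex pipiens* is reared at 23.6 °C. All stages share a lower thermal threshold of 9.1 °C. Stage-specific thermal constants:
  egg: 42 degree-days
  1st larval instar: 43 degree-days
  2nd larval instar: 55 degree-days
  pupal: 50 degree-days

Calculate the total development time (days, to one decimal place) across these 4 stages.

Daily accumulation at 23.6 °C = 23.6 − 9.1 = 14.5 DD/day.
Total K = 42 + 43 + 55 + 50 = 190 DD.
Total duration = 190 / 14.5 = 13.103 ≈ 13.1 days.

13.1 days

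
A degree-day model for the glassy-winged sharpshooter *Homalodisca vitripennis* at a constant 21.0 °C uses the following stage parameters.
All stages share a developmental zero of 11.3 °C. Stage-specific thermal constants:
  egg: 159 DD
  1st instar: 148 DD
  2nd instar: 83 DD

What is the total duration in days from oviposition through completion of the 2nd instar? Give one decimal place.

40.2 days

Daily accumulation at 21.0 °C = 21.0 − 11.3 = 9.7 DD/day.
Total K = 159 + 148 + 83 = 390 DD.
Total duration = 390 / 9.7 = 40.206 ≈ 40.2 days.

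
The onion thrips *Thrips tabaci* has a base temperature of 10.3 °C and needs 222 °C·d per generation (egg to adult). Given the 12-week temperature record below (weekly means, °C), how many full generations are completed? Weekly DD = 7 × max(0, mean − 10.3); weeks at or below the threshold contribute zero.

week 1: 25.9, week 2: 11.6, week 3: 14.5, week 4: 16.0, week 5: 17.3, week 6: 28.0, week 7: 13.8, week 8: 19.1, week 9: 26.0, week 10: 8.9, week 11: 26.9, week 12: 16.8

Weekly DD (7 × max(0, T̄ − 10.3)): 109.2, 9.1, 29.4, 39.9, 49.0, 123.9, 24.5, 61.6, 109.9, 0.0, 116.2, 45.5.
Season total = 718.2 DD.
Complete generations = ⌊718.2 / 222⌋ = 3.

3 generations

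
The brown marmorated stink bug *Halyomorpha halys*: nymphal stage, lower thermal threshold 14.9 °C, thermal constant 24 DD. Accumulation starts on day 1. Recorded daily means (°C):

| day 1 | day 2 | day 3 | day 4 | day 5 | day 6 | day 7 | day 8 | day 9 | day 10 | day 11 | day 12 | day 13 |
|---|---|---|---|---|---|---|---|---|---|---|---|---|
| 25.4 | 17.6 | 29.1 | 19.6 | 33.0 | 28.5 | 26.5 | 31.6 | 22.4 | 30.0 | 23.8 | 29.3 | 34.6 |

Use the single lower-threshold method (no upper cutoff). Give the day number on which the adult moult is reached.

Daily DD above 14.9 °C: 10.5, 2.7, 14.2, 4.7, 18.1, 13.6, 11.6, 16.7, 7.5, 15.1, 8.9, 14.4, 19.7.
Cumulative: 10.5, 13.2, 27.4, 32.1, 50.2, 63.8, 75.4, 92.1, 99.6, 114.7, 123.6, 138.0, 157.7.
The total first reaches 24 DD on day 3.

day 3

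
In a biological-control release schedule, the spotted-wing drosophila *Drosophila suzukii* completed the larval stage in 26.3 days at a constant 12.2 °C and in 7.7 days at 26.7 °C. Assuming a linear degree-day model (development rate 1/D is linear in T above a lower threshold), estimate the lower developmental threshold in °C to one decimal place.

Linear rate model ⇒ the product D·(T − T_b) is constant across temperatures.
26.3·(12.2 − T_b) = 7.7·(26.7 − T_b)
T_b = (26.3·12.2 − 7.7·26.7) / (26.3 − 7.7) = 115.27 / 18.6 = 6.197 °C ≈ 6.2 °C.

6.2 °C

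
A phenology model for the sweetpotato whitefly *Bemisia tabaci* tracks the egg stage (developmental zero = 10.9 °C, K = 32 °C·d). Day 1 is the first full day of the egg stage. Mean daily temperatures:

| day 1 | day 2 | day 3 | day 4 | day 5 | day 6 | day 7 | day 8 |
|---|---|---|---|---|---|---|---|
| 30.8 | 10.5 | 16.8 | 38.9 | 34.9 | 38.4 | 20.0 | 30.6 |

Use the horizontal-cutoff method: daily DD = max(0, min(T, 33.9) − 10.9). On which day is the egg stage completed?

day 4

Daily DD above 10.9 °C (capped at 23.0): 19.9, 0.0, 5.9, 23.0, 23.0, 23.0, 9.1, 19.7.
Cumulative: 19.9, 19.9, 25.8, 48.8, 71.8, 94.8, 103.9, 123.6.
The total first reaches 32 DD on day 4.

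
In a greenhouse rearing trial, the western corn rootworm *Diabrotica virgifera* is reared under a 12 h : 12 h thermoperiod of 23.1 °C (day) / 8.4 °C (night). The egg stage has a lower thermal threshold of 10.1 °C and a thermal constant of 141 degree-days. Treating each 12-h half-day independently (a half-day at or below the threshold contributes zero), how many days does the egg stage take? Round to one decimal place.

Day half: max(0, 23.1 − 10.1) × 0.5 = 13.0 × 0.5 = 6.50 DD.
Night half: max(0, 8.4 − 10.1) × 0.5 = 0.0 × 0.5 = 0.00 DD.
Per 24 h: 6.50 DD/day.
Duration = 141 / 6.50 = 21.692 ≈ 21.7 days.

21.7 days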